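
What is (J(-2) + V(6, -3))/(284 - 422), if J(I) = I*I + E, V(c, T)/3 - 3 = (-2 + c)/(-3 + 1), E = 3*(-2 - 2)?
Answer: 5/138 ≈ 0.036232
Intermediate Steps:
E = -12 (E = 3*(-4) = -12)
V(c, T) = 12 - 3*c/2 (V(c, T) = 9 + 3*((-2 + c)/(-3 + 1)) = 9 + 3*((-2 + c)/(-2)) = 9 + 3*((-2 + c)*(-½)) = 9 + 3*(1 - c/2) = 9 + (3 - 3*c/2) = 12 - 3*c/2)
J(I) = -12 + I² (J(I) = I*I - 12 = I² - 12 = -12 + I²)
(J(-2) + V(6, -3))/(284 - 422) = ((-12 + (-2)²) + (12 - 3/2*6))/(284 - 422) = ((-12 + 4) + (12 - 9))/(-138) = (-8 + 3)*(-1/138) = -5*(-1/138) = 5/138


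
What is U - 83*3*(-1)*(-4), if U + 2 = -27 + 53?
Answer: -972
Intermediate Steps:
U = 24 (U = -2 + (-27 + 53) = -2 + 26 = 24)
U - 83*3*(-1)*(-4) = 24 - 83*3*(-1)*(-4) = 24 - (-249)*(-4) = 24 - 83*12 = 24 - 996 = -972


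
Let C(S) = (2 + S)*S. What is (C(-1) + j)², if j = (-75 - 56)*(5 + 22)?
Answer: 12517444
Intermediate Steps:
C(S) = S*(2 + S)
j = -3537 (j = -131*27 = -3537)
(C(-1) + j)² = (-(2 - 1) - 3537)² = (-1*1 - 3537)² = (-1 - 3537)² = (-3538)² = 12517444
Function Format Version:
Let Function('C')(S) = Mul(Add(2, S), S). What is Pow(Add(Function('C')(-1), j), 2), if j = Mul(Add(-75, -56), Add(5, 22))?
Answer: 12517444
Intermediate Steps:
Function('C')(S) = Mul(S, Add(2, S))
j = -3537 (j = Mul(-131, 27) = -3537)
Pow(Add(Function('C')(-1), j), 2) = Pow(Add(Mul(-1, Add(2, -1)), -3537), 2) = Pow(Add(Mul(-1, 1), -3537), 2) = Pow(Add(-1, -3537), 2) = Pow(-3538, 2) = 12517444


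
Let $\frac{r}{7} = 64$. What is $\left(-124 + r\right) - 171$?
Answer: $153$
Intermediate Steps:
$r = 448$ ($r = 7 \cdot 64 = 448$)
$\left(-124 + r\right) - 171 = \left(-124 + 448\right) - 171 = 324 - 171 = 153$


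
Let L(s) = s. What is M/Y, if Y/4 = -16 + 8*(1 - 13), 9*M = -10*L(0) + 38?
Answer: -19/2016 ≈ -0.0094246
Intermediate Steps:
M = 38/9 (M = (-10*0 + 38)/9 = (0 + 38)/9 = (⅑)*38 = 38/9 ≈ 4.2222)
Y = -448 (Y = 4*(-16 + 8*(1 - 13)) = 4*(-16 + 8*(-12)) = 4*(-16 - 96) = 4*(-112) = -448)
M/Y = (38/9)/(-448) = (38/9)*(-1/448) = -19/2016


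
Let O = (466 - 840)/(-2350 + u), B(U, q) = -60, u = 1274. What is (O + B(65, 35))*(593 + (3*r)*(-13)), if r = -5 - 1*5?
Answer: -31547419/538 ≈ -58638.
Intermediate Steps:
r = -10 (r = -5 - 5 = -10)
O = 187/538 (O = (466 - 840)/(-2350 + 1274) = -374/(-1076) = -374*(-1/1076) = 187/538 ≈ 0.34758)
(O + B(65, 35))*(593 + (3*r)*(-13)) = (187/538 - 60)*(593 + (3*(-10))*(-13)) = -32093*(593 - 30*(-13))/538 = -32093*(593 + 390)/538 = -32093/538*983 = -31547419/538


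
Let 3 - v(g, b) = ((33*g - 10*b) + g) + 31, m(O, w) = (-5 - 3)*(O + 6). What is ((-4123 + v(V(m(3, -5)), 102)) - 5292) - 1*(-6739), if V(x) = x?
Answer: 764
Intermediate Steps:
m(O, w) = -48 - 8*O (m(O, w) = -8*(6 + O) = -48 - 8*O)
v(g, b) = -28 - 34*g + 10*b (v(g, b) = 3 - (((33*g - 10*b) + g) + 31) = 3 - (((-10*b + 33*g) + g) + 31) = 3 - ((-10*b + 34*g) + 31) = 3 - (31 - 10*b + 34*g) = 3 + (-31 - 34*g + 10*b) = -28 - 34*g + 10*b)
((-4123 + v(V(m(3, -5)), 102)) - 5292) - 1*(-6739) = ((-4123 + (-28 - 34*(-48 - 8*3) + 10*102)) - 5292) - 1*(-6739) = ((-4123 + (-28 - 34*(-48 - 24) + 1020)) - 5292) + 6739 = ((-4123 + (-28 - 34*(-72) + 1020)) - 5292) + 6739 = ((-4123 + (-28 + 2448 + 1020)) - 5292) + 6739 = ((-4123 + 3440) - 5292) + 6739 = (-683 - 5292) + 6739 = -5975 + 6739 = 764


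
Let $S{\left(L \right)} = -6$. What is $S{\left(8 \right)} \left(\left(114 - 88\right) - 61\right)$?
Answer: $210$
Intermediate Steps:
$S{\left(8 \right)} \left(\left(114 - 88\right) - 61\right) = - 6 \left(\left(114 - 88\right) - 61\right) = - 6 \left(26 - 61\right) = \left(-6\right) \left(-35\right) = 210$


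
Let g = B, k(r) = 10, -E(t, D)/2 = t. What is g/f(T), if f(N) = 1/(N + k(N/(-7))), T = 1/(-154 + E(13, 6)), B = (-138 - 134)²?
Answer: 33274304/45 ≈ 7.3943e+5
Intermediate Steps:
E(t, D) = -2*t
B = 73984 (B = (-272)² = 73984)
g = 73984
T = -1/180 (T = 1/(-154 - 2*13) = 1/(-154 - 26) = 1/(-180) = -1/180 ≈ -0.0055556)
f(N) = 1/(10 + N) (f(N) = 1/(N + 10) = 1/(10 + N))
g/f(T) = 73984/(1/(10 - 1/180)) = 73984/(1/(1799/180)) = 73984/(180/1799) = 73984*(1799/180) = 33274304/45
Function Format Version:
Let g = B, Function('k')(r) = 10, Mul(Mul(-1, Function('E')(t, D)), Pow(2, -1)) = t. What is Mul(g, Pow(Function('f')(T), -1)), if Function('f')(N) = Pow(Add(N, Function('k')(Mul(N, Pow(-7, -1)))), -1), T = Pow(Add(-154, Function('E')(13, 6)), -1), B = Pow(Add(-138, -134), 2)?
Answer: Rational(33274304, 45) ≈ 7.3943e+5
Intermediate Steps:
Function('E')(t, D) = Mul(-2, t)
B = 73984 (B = Pow(-272, 2) = 73984)
g = 73984
T = Rational(-1, 180) (T = Pow(Add(-154, Mul(-2, 13)), -1) = Pow(Add(-154, -26), -1) = Pow(-180, -1) = Rational(-1, 180) ≈ -0.0055556)
Function('f')(N) = Pow(Add(10, N), -1) (Function('f')(N) = Pow(Add(N, 10), -1) = Pow(Add(10, N), -1))
Mul(g, Pow(Function('f')(T), -1)) = Mul(73984, Pow(Pow(Add(10, Rational(-1, 180)), -1), -1)) = Mul(73984, Pow(Pow(Rational(1799, 180), -1), -1)) = Mul(73984, Pow(Rational(180, 1799), -1)) = Mul(73984, Rational(1799, 180)) = Rational(33274304, 45)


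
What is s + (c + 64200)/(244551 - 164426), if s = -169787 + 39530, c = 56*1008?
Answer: -10436721477/80125 ≈ -1.3026e+5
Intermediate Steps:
c = 56448
s = -130257
s + (c + 64200)/(244551 - 164426) = -130257 + (56448 + 64200)/(244551 - 164426) = -130257 + 120648/80125 = -10436721477/80125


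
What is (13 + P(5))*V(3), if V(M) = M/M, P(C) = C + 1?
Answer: 19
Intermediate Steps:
P(C) = 1 + C
V(M) = 1
(13 + P(5))*V(3) = (13 + (1 + 5))*1 = (13 + 6)*1 = 19*1 = 19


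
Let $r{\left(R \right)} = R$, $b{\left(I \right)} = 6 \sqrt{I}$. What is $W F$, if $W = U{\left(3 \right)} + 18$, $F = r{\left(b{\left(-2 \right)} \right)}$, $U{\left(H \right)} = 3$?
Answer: $126 i \sqrt{2} \approx 178.19 i$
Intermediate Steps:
$F = 6 i \sqrt{2}$ ($F = 6 \sqrt{-2} = 6 i \sqrt{2} \approx 8.4853 i$)
$W = 21$ ($W = 3 + 18 = 21$)
$W F = 21 \cdot 6 i \sqrt{2} = 126 i \sqrt{2}$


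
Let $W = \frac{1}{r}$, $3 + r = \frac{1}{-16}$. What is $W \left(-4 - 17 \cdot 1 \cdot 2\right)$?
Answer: $\frac{608}{49} \approx 12.408$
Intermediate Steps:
$r = - \frac{49}{16}$ ($r = -3 + \frac{1}{-16} = -3 - \frac{1}{16} = - \frac{49}{16} \approx -3.0625$)
$W = - \frac{16}{49}$ ($W = \frac{1}{- \frac{49}{16}} = - \frac{16}{49} \approx -0.32653$)
$W \left(-4 - 17 \cdot 1 \cdot 2\right) = - \frac{16 \left(-4 - 17 \cdot 1 \cdot 2\right)}{49} = - \frac{16 \left(-4 - 34\right)}{49} = \left(- \frac{16}{49}\right) \left(-38\right) = \frac{608}{49}$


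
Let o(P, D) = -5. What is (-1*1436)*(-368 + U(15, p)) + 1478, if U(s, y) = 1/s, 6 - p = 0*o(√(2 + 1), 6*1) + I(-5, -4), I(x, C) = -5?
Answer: 7947454/15 ≈ 5.2983e+5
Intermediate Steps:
p = 11 (p = 6 - (0*(-5) - 5) = 6 - (0 - 5) = 6 - 1*(-5) = 6 + 5 = 11)
(-1*1436)*(-368 + U(15, p)) + 1478 = (-1*1436)*(-368 + 1/15) + 1478 = -1436*(-368 + 1/15) + 1478 = -1436*(-5519/15) + 1478 = 7925284/15 + 1478 = 7947454/15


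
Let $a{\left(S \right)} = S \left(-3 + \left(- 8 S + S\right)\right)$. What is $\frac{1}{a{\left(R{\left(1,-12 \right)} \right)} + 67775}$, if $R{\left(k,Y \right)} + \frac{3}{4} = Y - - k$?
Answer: $\frac{16}{1069501} \approx 1.496 \cdot 10^{-5}$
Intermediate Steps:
$R{\left(k,Y \right)} = - \frac{3}{4} + Y + k$ ($R{\left(k,Y \right)} = - \frac{3}{4} + \left(Y - - k\right) = - \frac{3}{4} + \left(Y + k\right) = - \frac{3}{4} + Y + k$)
$a{\left(S \right)} = S \left(-3 - 7 S\right)$
$\frac{1}{a{\left(R{\left(1,-12 \right)} \right)} + 67775} = \frac{1}{- \left(- \frac{3}{4} - 12 + 1\right) \left(3 + 7 \left(- \frac{3}{4} - 12 + 1\right)\right) + 67775} = \frac{1}{\left(-1\right) \left(- \frac{47}{4}\right) \left(3 + 7 \left(- \frac{47}{4}\right)\right) + 67775} = \frac{1}{\left(-1\right) \left(- \frac{47}{4}\right) \left(3 - \frac{329}{4}\right) + 67775} = \frac{1}{\left(-1\right) \left(- \frac{47}{4}\right) \left(- \frac{317}{4}\right) + 67775} = \frac{1}{- \frac{14899}{16} + 67775} = \frac{1}{\frac{1069501}{16}} = \frac{16}{1069501}$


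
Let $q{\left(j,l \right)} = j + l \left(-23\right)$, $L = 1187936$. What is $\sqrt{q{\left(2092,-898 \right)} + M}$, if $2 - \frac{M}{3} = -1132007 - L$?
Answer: $\sqrt{6982581} \approx 2642.5$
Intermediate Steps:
$q{\left(j,l \right)} = j - 23 l$
$M = 6959835$ ($M = 6 - 3 \left(-1132007 - 1187936\right) = 6 - -6959829 = 6 + 6959829 = 6959835$)
$\sqrt{q{\left(2092,-898 \right)} + M} = \sqrt{\left(2092 - -20654\right) + 6959835} = \sqrt{\left(2092 + 20654\right) + 6959835} = \sqrt{22746 + 6959835} = \sqrt{6982581}$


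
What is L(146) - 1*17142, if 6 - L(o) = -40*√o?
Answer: -17136 + 40*√146 ≈ -16653.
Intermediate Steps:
L(o) = 6 + 40*√o (L(o) = 6 - (-40)*√o = 6 + 40*√o)
L(146) - 1*17142 = (6 + 40*√146) - 1*17142 = (6 + 40*√146) - 17142 = -17136 + 40*√146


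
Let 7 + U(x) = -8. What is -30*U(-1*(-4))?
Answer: 450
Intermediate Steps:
U(x) = -15 (U(x) = -7 - 8 = -15)
-30*U(-1*(-4)) = -30*(-15) = 450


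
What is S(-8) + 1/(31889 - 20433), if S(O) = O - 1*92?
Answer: -1145599/11456 ≈ -100.00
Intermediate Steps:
S(O) = -92 + O (S(O) = O - 92 = -92 + O)
S(-8) + 1/(31889 - 20433) = (-92 - 8) + 1/(31889 - 20433) = -100 + 1/11456 = -1145599/11456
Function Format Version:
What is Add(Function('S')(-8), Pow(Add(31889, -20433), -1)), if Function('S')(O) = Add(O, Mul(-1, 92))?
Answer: Rational(-1145599, 11456) ≈ -100.00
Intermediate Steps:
Function('S')(O) = Add(-92, O) (Function('S')(O) = Add(O, -92) = Add(-92, O))
Add(Function('S')(-8), Pow(Add(31889, -20433), -1)) = Add(Add(-92, -8), Pow(Add(31889, -20433), -1)) = Add(-100, Pow(11456, -1)) = Add(-100, Rational(1, 11456)) = Rational(-1145599, 11456)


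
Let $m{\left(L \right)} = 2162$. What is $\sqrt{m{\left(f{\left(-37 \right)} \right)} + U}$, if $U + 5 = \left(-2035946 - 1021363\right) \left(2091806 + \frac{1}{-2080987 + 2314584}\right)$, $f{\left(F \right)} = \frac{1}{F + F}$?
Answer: $\frac{i \sqrt{348975759392304182666346}}{233597} \approx 2.5289 \cdot 10^{6} i$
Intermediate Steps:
$f{\left(F \right)} = \frac{1}{2 F}$
$U = - \frac{1493922265740909532}{233597}$ ($U = -5 + \left(-2035946 - 1021363\right) \left(2091806 + \frac{1}{-2080987 + 2314584}\right) = -5 - 3057309 \left(2091806 + \frac{1}{233597}\right) = -5 - \frac{1493922265739741547}{233597} = - \frac{1493922265740909532}{233597} \approx -6.3953 \cdot 10^{12}$)
$\sqrt{m{\left(f{\left(-37 \right)} \right)} + U} = \sqrt{2162 - \frac{1493922265740909532}{233597}} = \sqrt{- \frac{1493922265235872818}{233597}} = \frac{i \sqrt{348975759392304182666346}}{233597}$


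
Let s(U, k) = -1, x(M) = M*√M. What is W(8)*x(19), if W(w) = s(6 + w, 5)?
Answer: -19*√19 ≈ -82.819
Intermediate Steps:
x(M) = M^(3/2)
W(w) = -1
W(8)*x(19) = -19^(3/2) = -19*√19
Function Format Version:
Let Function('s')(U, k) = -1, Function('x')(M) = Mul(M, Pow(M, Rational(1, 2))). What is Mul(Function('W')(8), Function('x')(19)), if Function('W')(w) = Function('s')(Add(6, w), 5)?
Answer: Mul(-19, Pow(19, Rational(1, 2))) ≈ -82.819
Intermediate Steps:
Function('x')(M) = Pow(M, Rational(3, 2))
Function('W')(w) = -1
Mul(Function('W')(8), Function('x')(19)) = Mul(-1, Pow(19, Rational(3, 2))) = Mul(-1, Mul(19, Pow(19, Rational(1, 2)))) = Mul(-19, Pow(19, Rational(1, 2)))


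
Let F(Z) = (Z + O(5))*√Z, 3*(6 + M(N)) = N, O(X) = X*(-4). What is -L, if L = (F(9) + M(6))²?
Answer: -1369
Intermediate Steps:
O(X) = -4*X
M(N) = -6 + N/3
F(Z) = √Z*(-20 + Z) (F(Z) = (Z - 4*5)*√Z = (Z - 20)*√Z = (-20 + Z)*√Z = √Z*(-20 + Z))
L = 1369 (L = (√9*(-20 + 9) + (-6 + (⅓)*6))² = (3*(-11) + (-6 + 2))² = (-33 - 4)² = (-37)² = 1369)
-L = -1*1369 = -1369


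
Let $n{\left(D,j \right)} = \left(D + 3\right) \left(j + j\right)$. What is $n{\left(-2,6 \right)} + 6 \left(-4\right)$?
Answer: $-12$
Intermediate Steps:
$n{\left(D,j \right)} = 2 j \left(3 + D\right)$ ($n{\left(D,j \right)} = \left(3 + D\right) 2 j = 2 j \left(3 + D\right)$)
$n{\left(-2,6 \right)} + 6 \left(-4\right) = 2 \cdot 6 \left(3 - 2\right) + 6 \left(-4\right) = 2 \cdot 6 \cdot 1 - 24 = 12 - 24 = -12$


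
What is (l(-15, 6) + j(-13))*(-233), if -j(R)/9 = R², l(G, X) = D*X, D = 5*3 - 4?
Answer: 339015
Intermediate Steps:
D = 11 (D = 15 - 4 = 11)
l(G, X) = 11*X
j(R) = -9*R²
(l(-15, 6) + j(-13))*(-233) = (11*6 - 9*(-13)²)*(-233) = (66 - 9*169)*(-233) = (66 - 1521)*(-233) = -1455*(-233) = 339015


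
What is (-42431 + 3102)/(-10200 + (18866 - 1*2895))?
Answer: -39329/5771 ≈ -6.8149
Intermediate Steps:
(-42431 + 3102)/(-10200 + (18866 - 1*2895)) = -39329/(-10200 + (18866 - 2895)) = -39329/(-10200 + 15971) = -39329/5771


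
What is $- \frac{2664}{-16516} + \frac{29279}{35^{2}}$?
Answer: $\frac{121708841}{5058025} \approx 24.063$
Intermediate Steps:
$- \frac{2664}{-16516} + \frac{29279}{35^{2}} = \left(-2664\right) \left(- \frac{1}{16516}\right) + \frac{29279}{1225} = \frac{666}{4129} + 29279 \cdot \frac{1}{1225} = \frac{666}{4129} + \frac{29279}{1225} = \frac{121708841}{5058025}$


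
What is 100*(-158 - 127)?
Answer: -28500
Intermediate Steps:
100*(-158 - 127) = 100*(-285) = -28500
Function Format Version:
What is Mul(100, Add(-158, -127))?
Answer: -28500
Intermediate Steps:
Mul(100, Add(-158, -127)) = Mul(100, -285) = -28500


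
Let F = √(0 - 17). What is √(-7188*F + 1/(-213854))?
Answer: √(-213854 - 328732637475408*I*√17)/213854 ≈ 121.73 - 121.73*I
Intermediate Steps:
F = I*√17 (F = √(-17) = I*√17 ≈ 4.1231*I)
√(-7188*F + 1/(-213854)) = √(-7188*I*√17 + 1/(-213854)) = √(-7188*I*√17 - 1/213854) = √(-1/213854 - 7188*I*√17)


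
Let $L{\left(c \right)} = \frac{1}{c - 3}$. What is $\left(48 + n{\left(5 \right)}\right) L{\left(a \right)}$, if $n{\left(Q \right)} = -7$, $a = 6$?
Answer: $\frac{41}{3} \approx 13.667$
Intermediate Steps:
$L{\left(c \right)} = \frac{1}{-3 + c}$
$\left(48 + n{\left(5 \right)}\right) L{\left(a \right)} = \frac{48 - 7}{-3 + 6} = \frac{41}{3}$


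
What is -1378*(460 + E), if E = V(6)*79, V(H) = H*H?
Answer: -4552912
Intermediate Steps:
V(H) = H**2
E = 2844 (E = 6**2*79 = 36*79 = 2844)
-1378*(460 + E) = -1378*(460 + 2844) = -1378*3304 = -4552912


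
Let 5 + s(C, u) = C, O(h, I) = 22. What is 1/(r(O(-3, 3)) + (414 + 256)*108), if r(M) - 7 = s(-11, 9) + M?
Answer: 1/72373 ≈ 1.3817e-5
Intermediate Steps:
s(C, u) = -5 + C
r(M) = -9 + M (r(M) = 7 + ((-5 - 11) + M) = 7 + (-16 + M) = -9 + M)
1/(r(O(-3, 3)) + (414 + 256)*108) = 1/((-9 + 22) + (414 + 256)*108) = 1/(13 + 670*108) = 1/(13 + 72360) = 1/72373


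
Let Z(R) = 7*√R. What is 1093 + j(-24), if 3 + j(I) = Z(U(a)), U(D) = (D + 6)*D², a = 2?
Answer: 1090 + 28*√2 ≈ 1129.6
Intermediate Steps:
U(D) = D²*(6 + D) (U(D) = (6 + D)*D² = D²*(6 + D))
j(I) = -3 + 28*√2 (j(I) = -3 + 7*√(2²*(6 + 2)) = -3 + 7*√(4*8) = -3 + 7*√32 = -3 + 7*(4*√2) = -3 + 28*√2)
1093 + j(-24) = 1093 + (-3 + 28*√2) = 1090 + 28*√2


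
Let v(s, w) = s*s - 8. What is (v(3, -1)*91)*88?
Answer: 8008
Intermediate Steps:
v(s, w) = -8 + s² (v(s, w) = s² - 8 = -8 + s²)
(v(3, -1)*91)*88 = ((-8 + 3²)*91)*88 = ((-8 + 9)*91)*88 = (1*91)*88 = 91*88 = 8008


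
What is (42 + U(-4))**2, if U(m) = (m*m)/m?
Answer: 1444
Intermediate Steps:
U(m) = m (U(m) = m**2/m = m)
(42 + U(-4))**2 = (42 - 4)**2 = 38**2 = 1444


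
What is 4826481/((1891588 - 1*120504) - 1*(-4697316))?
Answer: 4826481/6468400 ≈ 0.74616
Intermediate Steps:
4826481/((1891588 - 1*120504) - 1*(-4697316)) = 4826481/((1891588 - 120504) + 4697316) = 4826481/(1771084 + 4697316) = 4826481/6468400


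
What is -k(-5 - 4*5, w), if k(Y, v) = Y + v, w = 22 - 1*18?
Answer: 21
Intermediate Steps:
w = 4 (w = 22 - 18 = 4)
-k(-5 - 4*5, w) = -((-5 - 4*5) + 4) = -((-5 - 20) + 4) = -(-25 + 4) = -1*(-21) = 21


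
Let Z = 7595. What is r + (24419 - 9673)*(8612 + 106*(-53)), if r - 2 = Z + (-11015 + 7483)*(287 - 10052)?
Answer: 78647101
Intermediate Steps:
r = 34497577 (r = 2 + (7595 + (-11015 + 7483)*(287 - 10052)) = 2 + (7595 - 3532*(-9765)) = 2 + (7595 + 34489980) = 2 + 34497575 = 34497577)
r + (24419 - 9673)*(8612 + 106*(-53)) = 34497577 + (24419 - 9673)*(8612 + 106*(-53)) = 34497577 + 14746*(8612 - 5618) = 34497577 + 14746*2994 = 34497577 + 44149524 = 78647101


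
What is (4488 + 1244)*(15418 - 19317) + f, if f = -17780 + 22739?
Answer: -22344109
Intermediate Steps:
f = 4959
(4488 + 1244)*(15418 - 19317) + f = (4488 + 1244)*(15418 - 19317) + 4959 = 5732*(-3899) + 4959 = -22349068 + 4959 = -22344109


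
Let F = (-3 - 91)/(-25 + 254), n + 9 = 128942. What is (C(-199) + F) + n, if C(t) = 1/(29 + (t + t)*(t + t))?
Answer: 4677823523008/36281157 ≈ 1.2893e+5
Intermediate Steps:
C(t) = 1/(29 + 4*t²) (C(t) = 1/(29 + (2*t)*(2*t)) = 1/(29 + 4*t²))
n = 128933 (n = -9 + 128942 = 128933)
F = -94/229 ≈ -0.41048
(C(-199) + F) + n = (1/(29 + 4*(-199)²) - 94/229) + 128933 = (1/(29 + 4*39601) - 94/229) + 128933 = (1/(29 + 158404) - 94/229) + 128933 = (1/158433 - 94/229) + 128933 = -14892473/36281157 + 128933 = 4677823523008/36281157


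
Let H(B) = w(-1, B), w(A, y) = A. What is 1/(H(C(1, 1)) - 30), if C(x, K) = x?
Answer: -1/31 ≈ -0.032258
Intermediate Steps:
H(B) = -1
1/(H(C(1, 1)) - 30) = 1/(-1 - 30) = 1/(-31) = -1/31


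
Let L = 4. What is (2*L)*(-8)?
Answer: -64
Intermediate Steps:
(2*L)*(-8) = (2*4)*(-8) = 8*(-8) = -64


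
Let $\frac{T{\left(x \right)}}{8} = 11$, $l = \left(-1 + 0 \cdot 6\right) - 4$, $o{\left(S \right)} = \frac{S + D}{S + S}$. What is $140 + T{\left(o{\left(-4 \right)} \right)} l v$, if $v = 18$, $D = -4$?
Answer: $-7780$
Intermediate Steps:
$o{\left(S \right)} = \frac{-4 + S}{2 S}$ ($o{\left(S \right)} = \frac{S - 4}{S + S} = \frac{-4 + S}{2 S}$)
$l = -5$ ($l = \left(-1 + 0\right) - 4 = -1 - 4 = -5$)
$T{\left(x \right)} = 88$ ($T{\left(x \right)} = 8 \cdot 11 = 88$)
$140 + T{\left(o{\left(-4 \right)} \right)} l v = 140 + 88 \left(\left(-5\right) 18\right) = 140 + 88 \left(-90\right) = 140 - 7920 = -7780$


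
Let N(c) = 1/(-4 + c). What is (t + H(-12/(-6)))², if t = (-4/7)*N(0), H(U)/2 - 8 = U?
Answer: 19881/49 ≈ 405.73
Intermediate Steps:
H(U) = 16 + 2*U
t = ⅐ (t = (-4/7)/(-4 + 0) = -4*⅐/(-4) = -4/7*(-¼) = ⅐ ≈ 0.14286)
(t + H(-12/(-6)))² = (⅐ + (16 + 2*(-12/(-6))))² = (⅐ + (16 + 2*(-12*(-⅙))))² = (⅐ + (16 + 2*2))² = (⅐ + (16 + 4))² = (⅐ + 20)² = (141/7)² = 19881/49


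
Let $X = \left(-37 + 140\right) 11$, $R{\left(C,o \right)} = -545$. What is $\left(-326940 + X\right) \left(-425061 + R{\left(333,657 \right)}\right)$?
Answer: $138665414042$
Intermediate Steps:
$X = 1133$ ($X = 103 \cdot 11 = 1133$)
$\left(-326940 + X\right) \left(-425061 + R{\left(333,657 \right)}\right) = \left(-326940 + 1133\right) \left(-425061 - 545\right) = \left(-325807\right) \left(-425606\right) = 138665414042$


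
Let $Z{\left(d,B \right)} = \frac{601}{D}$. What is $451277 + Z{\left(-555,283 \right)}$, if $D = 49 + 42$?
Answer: $\frac{41066808}{91} \approx 4.5128 \cdot 10^{5}$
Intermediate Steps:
$D = 91$
$Z{\left(d,B \right)} = \frac{601}{91}$
$451277 + Z{\left(-555,283 \right)} = 451277 + \frac{601}{91} = \frac{41066808}{91}$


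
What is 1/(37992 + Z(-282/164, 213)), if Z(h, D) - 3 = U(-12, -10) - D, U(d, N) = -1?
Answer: 1/37781 ≈ 2.6468e-5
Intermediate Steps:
Z(h, D) = 2 - D (Z(h, D) = 3 + (-1 - D) = 2 - D)
1/(37992 + Z(-282/164, 213)) = 1/(37992 + (2 - 1*213)) = 1/(37992 + (2 - 213)) = 1/(37992 - 211) = 1/37781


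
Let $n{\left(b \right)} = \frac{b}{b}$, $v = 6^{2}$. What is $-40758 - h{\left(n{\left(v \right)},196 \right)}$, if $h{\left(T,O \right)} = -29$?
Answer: $-40729$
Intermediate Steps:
$v = 36$
$n{\left(b \right)} = 1$
$-40758 - h{\left(n{\left(v \right)},196 \right)} = -40758 - -29 = -40758 + 29 = -40729$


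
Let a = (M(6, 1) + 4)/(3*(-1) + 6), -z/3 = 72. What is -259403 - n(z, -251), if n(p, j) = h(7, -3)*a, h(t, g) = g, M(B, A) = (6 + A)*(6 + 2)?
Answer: -259343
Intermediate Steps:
z = -216 (z = -3*72 = -216)
M(B, A) = 48 + 8*A (M(B, A) = (6 + A)*8 = 48 + 8*A)
a = 20 (a = ((48 + 8*1) + 4)/(3*(-1) + 6) = ((48 + 8) + 4)/(-3 + 6) = (56 + 4)/3 = 60*(1/3) = 20)
n(p, j) = -60 (n(p, j) = -3*20 = -60)
-259403 - n(z, -251) = -259403 - 1*(-60) = -259403 + 60 = -259343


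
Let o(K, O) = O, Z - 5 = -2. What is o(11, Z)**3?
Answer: 27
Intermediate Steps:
Z = 3 (Z = 5 - 2 = 3)
o(11, Z)**3 = 3**3 = 27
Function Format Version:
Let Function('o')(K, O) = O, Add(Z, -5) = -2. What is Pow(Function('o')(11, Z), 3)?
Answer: 27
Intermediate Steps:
Z = 3 (Z = Add(5, -2) = 3)
Pow(Function('o')(11, Z), 3) = Pow(3, 3) = 27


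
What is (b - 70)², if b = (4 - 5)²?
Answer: 4761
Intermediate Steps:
b = 1 (b = (-1)² = 1)
(b - 70)² = (1 - 70)² = (-69)² = 4761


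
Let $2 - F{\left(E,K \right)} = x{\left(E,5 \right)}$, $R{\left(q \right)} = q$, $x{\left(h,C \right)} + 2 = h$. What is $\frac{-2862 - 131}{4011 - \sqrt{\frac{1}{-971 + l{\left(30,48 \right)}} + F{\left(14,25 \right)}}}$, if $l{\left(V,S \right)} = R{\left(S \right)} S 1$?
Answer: $- \frac{5334187453}{7148492874} - \frac{2993 i \sqrt{1974173}}{7148492874} \approx -0.7462 - 0.00058828 i$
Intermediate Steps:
$x{\left(h,C \right)} = -2 + h$
$F{\left(E,K \right)} = 4 - E$ ($F{\left(E,K \right)} = 2 - \left(-2 + E\right) = 4 - E$)
$l{\left(V,S \right)} = S^{2}$ ($l{\left(V,S \right)} = S S 1 = S^{2} \cdot 1 = S^{2}$)
$\frac{-2862 - 131}{4011 - \sqrt{\frac{1}{-971 + l{\left(30,48 \right)}} + F{\left(14,25 \right)}}} = \frac{-2862 - 131}{4011 - \sqrt{\frac{1}{-971 + 48^{2}} + \left(4 - 14\right)}} = - \frac{2993}{4011 - \sqrt{\frac{1}{-971 + 2304} + \left(4 - 14\right)}} = - \frac{2993}{4011 - \sqrt{\frac{1}{1333} - 10}} = - \frac{2993}{4011 - \sqrt{- \frac{13329}{1333}}} = - \frac{2993}{4011 - \frac{3 i \sqrt{1974173}}{1333}}$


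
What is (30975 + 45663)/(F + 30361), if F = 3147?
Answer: 38319/16754 ≈ 2.2872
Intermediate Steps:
(30975 + 45663)/(F + 30361) = (30975 + 45663)/(3147 + 30361) = 76638/33508 = 76638*(1/33508) = 38319/16754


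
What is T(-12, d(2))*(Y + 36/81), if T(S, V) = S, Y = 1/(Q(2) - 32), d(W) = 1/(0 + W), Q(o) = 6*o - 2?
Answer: -158/33 ≈ -4.7879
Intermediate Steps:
Q(o) = -2 + 6*o
d(W) = 1/W
Y = -1/22 (Y = 1/((-2 + 6*2) - 32) = 1/((-2 + 12) - 32) = 1/(10 - 32) = 1/(-22) = -1/22 ≈ -0.045455)
T(-12, d(2))*(Y + 36/81) = -12*(-1/22 + 36/81) = -12*(-1/22 + 36*(1/81)) = -12*(-1/22 + 4/9) = -12*79/198 = -158/33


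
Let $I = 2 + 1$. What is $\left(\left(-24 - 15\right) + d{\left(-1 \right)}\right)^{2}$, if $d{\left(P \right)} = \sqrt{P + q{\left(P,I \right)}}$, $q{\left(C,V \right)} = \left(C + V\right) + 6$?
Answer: $\left(39 - \sqrt{7}\right)^{2} \approx 1321.6$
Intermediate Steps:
$I = 3$
$q{\left(C,V \right)} = 6 + C + V$
$d{\left(P \right)} = \sqrt{9 + 2 P}$ ($d{\left(P \right)} = \sqrt{P + \left(6 + P + 3\right)} = \sqrt{P + \left(9 + P\right)} = \sqrt{9 + 2 P}$)
$\left(\left(-24 - 15\right) + d{\left(-1 \right)}\right)^{2} = \left(\left(-24 - 15\right) + \sqrt{9 + 2 \left(-1\right)}\right)^{2} = \left(\left(-24 - 15\right) + \sqrt{9 - 2}\right)^{2} = \left(-39 + \sqrt{7}\right)^{2}$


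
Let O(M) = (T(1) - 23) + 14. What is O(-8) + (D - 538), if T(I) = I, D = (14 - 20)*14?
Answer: -630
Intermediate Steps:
D = -84 (D = -6*14 = -84)
O(M) = -8 (O(M) = (1 - 23) + 14 = -22 + 14 = -8)
O(-8) + (D - 538) = -8 + (-84 - 538) = -8 - 622 = -630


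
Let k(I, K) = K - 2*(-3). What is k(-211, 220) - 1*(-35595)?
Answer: 35821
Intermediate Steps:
k(I, K) = 6 + K (k(I, K) = K + 6 = 6 + K)
k(-211, 220) - 1*(-35595) = (6 + 220) - 1*(-35595) = 226 + 35595 = 35821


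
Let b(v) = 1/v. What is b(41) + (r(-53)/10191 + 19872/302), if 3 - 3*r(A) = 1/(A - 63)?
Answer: 1445283625295/21956183388 ≈ 65.826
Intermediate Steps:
r(A) = 1 - 1/(3*(-63 + A)) (r(A) = 1 - 1/(3*(A - 63)) = 1 - 1/(3*(-63 + A)))
b(41) + (r(-53)/10191 + 19872/302) = 1/41 + (((-190/3 - 53)/(-63 - 53))/10191 + 19872/302) = 1/41 + ((-349/3/(-116))*(1/10191) + 19872*(1/302)) = 1/41 + (-1/116*(-349/3)*(1/10191) + 9936/151) = 1/41 + ((349/348)*(1/10191) + 9936/151) = 1/41 + (349/3546468 + 9936/151) = 1/41 + 35237758747/535516668 = 1445283625295/21956183388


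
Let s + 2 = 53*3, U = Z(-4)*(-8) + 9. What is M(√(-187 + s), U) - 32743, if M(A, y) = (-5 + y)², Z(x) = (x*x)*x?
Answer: 233513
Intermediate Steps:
Z(x) = x³ (Z(x) = x²*x = x³)
U = 521 (U = (-4)³*(-8) + 9 = -64*(-8) + 9 = 512 + 9 = 521)
s = 157 (s = -2 + 53*3 = -2 + 159 = 157)
M(√(-187 + s), U) - 32743 = (-5 + 521)² - 32743 = 516² - 32743 = 266256 - 32743 = 233513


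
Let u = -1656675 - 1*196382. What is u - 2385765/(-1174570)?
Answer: -435308554945/234914 ≈ -1.8531e+6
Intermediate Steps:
u = -1853057 (u = -1656675 - 196382 = -1853057)
u - 2385765/(-1174570) = -1853057 - 2385765/(-1174570) = -1853057 - 2385765*(-1)/1174570 = -1853057 - 1*(-477153/234914) = -1853057 + 477153/234914 = -435308554945/234914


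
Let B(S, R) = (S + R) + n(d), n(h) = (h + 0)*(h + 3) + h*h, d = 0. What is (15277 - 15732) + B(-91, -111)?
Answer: -657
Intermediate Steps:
n(h) = h² + h*(3 + h) (n(h) = h*(3 + h) + h² = h² + h*(3 + h))
B(S, R) = R + S (B(S, R) = (S + R) + 0*(3 + 2*0) = (R + S) + 0*(3 + 0) = (R + S) + 0*3 = (R + S) + 0 = R + S)
(15277 - 15732) + B(-91, -111) = (15277 - 15732) + (-111 - 91) = -455 - 202 = -657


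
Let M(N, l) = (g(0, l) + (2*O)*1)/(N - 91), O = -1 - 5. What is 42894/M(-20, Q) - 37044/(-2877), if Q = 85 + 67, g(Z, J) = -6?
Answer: 36240045/137 ≈ 2.6453e+5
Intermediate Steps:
O = -6
Q = 152
M(N, l) = -18/(-91 + N) (M(N, l) = (-6 + (2*(-6))*1)/(N - 91) = (-6 - 12*1)/(-91 + N) = (-6 - 12)/(-91 + N) = -18/(-91 + N))
42894/M(-20, Q) - 37044/(-2877) = 42894/((-18/(-91 - 20))) - 37044/(-2877) = 42894/((-18/(-111))) - 37044*(-1/2877) = 42894/((-18*(-1/111))) + 1764/137 = 42894/(6/37) + 1764/137 = 42894*(37/6) + 1764/137 = 264513 + 1764/137 = 36240045/137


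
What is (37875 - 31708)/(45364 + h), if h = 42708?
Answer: 6167/88072 ≈ 0.070022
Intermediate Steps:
(37875 - 31708)/(45364 + h) = (37875 - 31708)/(45364 + 42708) = 6167/88072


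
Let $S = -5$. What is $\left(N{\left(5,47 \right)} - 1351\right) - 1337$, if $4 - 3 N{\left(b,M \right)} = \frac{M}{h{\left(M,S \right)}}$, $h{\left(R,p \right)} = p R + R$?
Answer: $- \frac{32239}{12} \approx -2686.6$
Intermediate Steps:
$h{\left(R,p \right)} = R + R p$ ($h{\left(R,p \right)} = R p + R = R + R p$)
$N{\left(b,M \right)} = \frac{17}{12}$ ($N{\left(b,M \right)} = \frac{4}{3} - \frac{M \frac{1}{M \left(1 - 5\right)}}{3} = \frac{4}{3} - \frac{M \frac{1}{M \left(-4\right)}}{3} = \frac{4}{3} - \frac{M \frac{1}{\left(-4\right) M}}{3} = \frac{4}{3} - \frac{M \left(- \frac{1}{4 M}\right)}{3} = \frac{4}{3} - - \frac{1}{12} = \frac{4}{3} + \frac{1}{12} = \frac{17}{12}$)
$\left(N{\left(5,47 \right)} - 1351\right) - 1337 = \left(\frac{17}{12} - 1351\right) - 1337 = - \frac{16195}{12} - 1337 = - \frac{32239}{12}$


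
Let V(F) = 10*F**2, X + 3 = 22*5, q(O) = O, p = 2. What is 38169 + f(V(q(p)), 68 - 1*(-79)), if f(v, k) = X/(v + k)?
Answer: 7137710/187 ≈ 38170.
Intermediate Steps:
X = 107 (X = -3 + 22*5 = -3 + 110 = 107)
f(v, k) = 107/(k + v) (f(v, k) = 107/(v + k) = 107/(k + v))
38169 + f(V(q(p)), 68 - 1*(-79)) = 38169 + 107/((68 - 1*(-79)) + 10*2**2) = 38169 + 107/((68 + 79) + 10*4) = 38169 + 107/(147 + 40) = 38169 + 107/187 = 7137710/187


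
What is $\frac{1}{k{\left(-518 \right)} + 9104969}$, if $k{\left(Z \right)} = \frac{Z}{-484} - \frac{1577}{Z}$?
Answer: $\frac{31339}{285340752440} \approx 1.0983 \cdot 10^{-7}$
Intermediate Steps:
$k{\left(Z \right)} = - \frac{1577}{Z} - \frac{Z}{484}$ ($k{\left(Z \right)} = Z \left(- \frac{1}{484}\right) - \frac{1577}{Z} = - \frac{Z}{484} - \frac{1577}{Z} = - \frac{1577}{Z} - \frac{Z}{484}$)
$\frac{1}{k{\left(-518 \right)} + 9104969} = \frac{1}{\left(- \frac{1577}{-518} - - \frac{259}{242}\right) + 9104969} = \frac{1}{\left(\left(-1577\right) \left(- \frac{1}{518}\right) + \frac{259}{242}\right) + 9104969} = \frac{1}{\left(\frac{1577}{518} + \frac{259}{242}\right) + 9104969} = \frac{1}{\frac{128949}{31339} + 9104969} = \frac{1}{\frac{285340752440}{31339}} = \frac{31339}{285340752440}$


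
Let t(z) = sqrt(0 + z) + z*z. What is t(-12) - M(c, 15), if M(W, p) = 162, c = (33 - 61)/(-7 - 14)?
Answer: -18 + 2*I*sqrt(3) ≈ -18.0 + 3.4641*I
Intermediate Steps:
t(z) = sqrt(z) + z**2
c = 4/3 (c = -28/(-21) = -28*(-1/21) = 4/3 ≈ 1.3333)
t(-12) - M(c, 15) = (sqrt(-12) + (-12)**2) - 1*162 = (2*I*sqrt(3) + 144) - 162 = (144 + 2*I*sqrt(3)) - 162 = -18 + 2*I*sqrt(3)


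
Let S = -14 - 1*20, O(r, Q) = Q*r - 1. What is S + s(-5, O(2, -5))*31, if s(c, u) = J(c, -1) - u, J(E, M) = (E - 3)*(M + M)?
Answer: 803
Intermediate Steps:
J(E, M) = 2*M*(-3 + E) (J(E, M) = (-3 + E)*(2*M) = 2*M*(-3 + E))
O(r, Q) = -1 + Q*r
S = -34 (S = -14 - 20 = -34)
s(c, u) = 6 - u - 2*c (s(c, u) = 2*(-1)*(-3 + c) - u = (6 - 2*c) - u = 6 - u - 2*c)
S + s(-5, O(2, -5))*31 = -34 + (6 - (-1 - 5*2) - 2*(-5))*31 = -34 + (6 - (-1 - 10) + 10)*31 = -34 + (6 - 1*(-11) + 10)*31 = -34 + (6 + 11 + 10)*31 = -34 + 27*31 = -34 + 837 = 803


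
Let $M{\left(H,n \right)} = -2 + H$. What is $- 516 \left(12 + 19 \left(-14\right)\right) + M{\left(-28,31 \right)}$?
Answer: $131034$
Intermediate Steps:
$- 516 \left(12 + 19 \left(-14\right)\right) + M{\left(-28,31 \right)} = - 516 \left(12 + 19 \left(-14\right)\right) - 30 = - 516 \left(12 - 266\right) - 30 = \left(-516\right) \left(-254\right) - 30 = 131064 - 30 = 131034$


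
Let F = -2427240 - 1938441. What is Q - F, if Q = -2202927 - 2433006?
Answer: -270252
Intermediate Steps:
F = -4365681
Q = -4635933
Q - F = -4635933 - 1*(-4365681) = -4635933 + 4365681 = -270252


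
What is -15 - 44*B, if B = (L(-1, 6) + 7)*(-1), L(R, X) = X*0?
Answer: 293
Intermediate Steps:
L(R, X) = 0
B = -7 (B = (0 + 7)*(-1) = 7*(-1) = -7)
-15 - 44*B = -15 - 44*(-7) = -15 + 308 = 293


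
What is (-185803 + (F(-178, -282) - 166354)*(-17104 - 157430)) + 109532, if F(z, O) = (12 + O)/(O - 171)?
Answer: 4384171559455/151 ≈ 2.9034e+10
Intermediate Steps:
F(z, O) = (12 + O)/(-171 + O)
(-185803 + (F(-178, -282) - 166354)*(-17104 - 157430)) + 109532 = (-185803 + ((12 - 282)/(-171 - 282) - 166354)*(-17104 - 157430)) + 109532 = (-185803 + (-270/(-453) - 166354)*(-174534)) + 109532 = (-185803 + (-1/453*(-270) - 166354)*(-174534)) + 109532 = (-185803 + (90/151 - 166354)*(-174534)) + 109532 = (-185803 - 25119364/151*(-174534)) + 109532 = (-185803 + 4384183076376/151) + 109532 = 4384155020123/151 + 109532 = 4384171559455/151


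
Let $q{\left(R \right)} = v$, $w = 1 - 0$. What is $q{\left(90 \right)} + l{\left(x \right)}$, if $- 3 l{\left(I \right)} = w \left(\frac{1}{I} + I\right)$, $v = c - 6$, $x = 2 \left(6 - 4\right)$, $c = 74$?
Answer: $\frac{799}{12} \approx 66.583$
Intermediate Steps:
$w = 1$ ($w = 1 + 0 = 1$)
$x = 4$ ($x = 2 \cdot 2 = 4$)
$v = 68$ ($v = 74 - 6 = 68$)
$q{\left(R \right)} = 68$
$l{\left(I \right)} = - \frac{I}{3} - \frac{1}{3 I}$ ($l{\left(I \right)} = - \frac{1 \left(\frac{1}{I} + I\right)}{3} = - \frac{1 \left(I + \frac{1}{I}\right)}{3} = - \frac{I + \frac{1}{I}}{3} = - \frac{I}{3} - \frac{1}{3 I}$)
$q{\left(90 \right)} + l{\left(x \right)} = 68 + \frac{-1 - 4^{2}}{3 \cdot 4} = 68 + \frac{1}{3} \cdot \frac{1}{4} \left(-1 - 16\right) = 68 + \frac{1}{3} \cdot \frac{1}{4} \left(-17\right) = 68 - \frac{17}{12} = \frac{799}{12}$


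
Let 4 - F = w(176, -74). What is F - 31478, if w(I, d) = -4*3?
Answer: -31462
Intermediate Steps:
w(I, d) = -12
F = 16 (F = 4 - 1*(-12) = 4 + 12 = 16)
F - 31478 = 16 - 31478 = -31462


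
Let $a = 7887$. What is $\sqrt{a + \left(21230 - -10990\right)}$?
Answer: $\sqrt{40107} \approx 200.27$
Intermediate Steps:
$\sqrt{a + \left(21230 - -10990\right)} = \sqrt{7887 + \left(21230 - -10990\right)} = \sqrt{7887 + \left(21230 + 10990\right)} = \sqrt{7887 + 32220} = \sqrt{40107}$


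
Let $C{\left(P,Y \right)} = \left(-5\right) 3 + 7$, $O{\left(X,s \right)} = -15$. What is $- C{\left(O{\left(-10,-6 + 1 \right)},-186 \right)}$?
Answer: $8$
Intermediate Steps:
$C{\left(P,Y \right)} = -8$ ($C{\left(P,Y \right)} = -15 + 7 = -8$)
$- C{\left(O{\left(-10,-6 + 1 \right)},-186 \right)} = \left(-1\right) \left(-8\right) = 8$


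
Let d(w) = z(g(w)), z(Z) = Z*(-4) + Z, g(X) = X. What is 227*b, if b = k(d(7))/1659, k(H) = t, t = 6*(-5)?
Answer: -2270/553 ≈ -4.1049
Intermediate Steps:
t = -30
z(Z) = -3*Z (z(Z) = -4*Z + Z = -3*Z)
d(w) = -3*w
k(H) = -30
b = -10/553 (b = -30/1659 = -30*1/1659 = -10/553 ≈ -0.018083)
227*b = 227*(-10/553) = -2270/553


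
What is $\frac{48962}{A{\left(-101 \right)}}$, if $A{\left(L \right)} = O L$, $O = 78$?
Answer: $- \frac{24481}{3939} \approx -6.215$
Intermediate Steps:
$A{\left(L \right)} = 78 L$
$\frac{48962}{A{\left(-101 \right)}} = \frac{48962}{78 \left(-101\right)} = \frac{48962}{-7878} = 48962 \left(- \frac{1}{7878}\right) = - \frac{24481}{3939}$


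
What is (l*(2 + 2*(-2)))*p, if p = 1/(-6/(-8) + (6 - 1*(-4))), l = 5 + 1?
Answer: -48/43 ≈ -1.1163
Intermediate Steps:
l = 6
p = 4/43 (p = 1/(-6*(-1/8) + (6 + 4)) = 1/(3/4 + 10) = 1/(43/4) = 4/43 ≈ 0.093023)
(l*(2 + 2*(-2)))*p = (6*(2 + 2*(-2)))*(4/43) = (6*(2 - 4))*(4/43) = (6*(-2))*(4/43) = -12*4/43 = -48/43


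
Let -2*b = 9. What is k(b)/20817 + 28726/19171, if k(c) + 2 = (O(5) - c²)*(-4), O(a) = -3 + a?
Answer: 599350283/399082707 ≈ 1.5018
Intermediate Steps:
b = -9/2 (b = -½*9 = -9/2 ≈ -4.5000)
k(c) = -10 + 4*c² (k(c) = -2 + ((-3 + 5) - c²)*(-4) = -2 + (2 - c²)*(-4) = -2 + (-8 + 4*c²) = -10 + 4*c²)
k(b)/20817 + 28726/19171 = (-10 + 4*(-9/2)²)/20817 + 28726/19171 = (-10 + 4*(81/4))*(1/20817) + 28726*(1/19171) = (-10 + 81)*(1/20817) + 28726/19171 = 71*(1/20817) + 28726/19171 = 71/20817 + 28726/19171 = 599350283/399082707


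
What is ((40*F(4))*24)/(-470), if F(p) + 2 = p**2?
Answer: -1344/47 ≈ -28.596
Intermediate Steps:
F(p) = -2 + p**2
((40*F(4))*24)/(-470) = ((40*(-2 + 4**2))*24)/(-470) = ((40*(-2 + 16))*24)*(-1/470) = ((40*14)*24)*(-1/470) = (560*24)*(-1/470) = 13440*(-1/470) = -1344/47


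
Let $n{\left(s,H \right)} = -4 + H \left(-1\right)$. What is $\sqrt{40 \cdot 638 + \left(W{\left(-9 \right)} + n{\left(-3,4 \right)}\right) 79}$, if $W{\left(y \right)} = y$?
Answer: $\sqrt{24177} \approx 155.49$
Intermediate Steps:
$n{\left(s,H \right)} = -4 - H$
$\sqrt{40 \cdot 638 + \left(W{\left(-9 \right)} + n{\left(-3,4 \right)}\right) 79} = \sqrt{40 \cdot 638 + \left(-9 - 8\right) 79} = \sqrt{25520 + \left(-9 - 8\right) 79} = \sqrt{25520 - 1343} = \sqrt{24177}$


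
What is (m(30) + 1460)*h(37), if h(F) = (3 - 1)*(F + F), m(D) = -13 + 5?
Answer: 214896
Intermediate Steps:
m(D) = -8
h(F) = 4*F (h(F) = 2*(2*F) = 4*F)
(m(30) + 1460)*h(37) = (-8 + 1460)*(4*37) = 1452*148 = 214896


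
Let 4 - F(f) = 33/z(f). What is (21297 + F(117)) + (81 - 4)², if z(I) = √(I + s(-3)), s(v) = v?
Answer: 27230 - 11*√114/38 ≈ 27227.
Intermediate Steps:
z(I) = √(-3 + I) (z(I) = √(I - 3) = √(-3 + I))
F(f) = 4 - 33/√(-3 + f) (F(f) = 4 - 33/(√(-3 + f)) = 4 - 33/√(-3 + f))
(21297 + F(117)) + (81 - 4)² = (21297 + (4 - 33/√(-3 + 117))) + (81 - 4)² = (21297 + (4 - 11*√114/38)) + 77² = (21297 + (4 - 11*√114/38)) + 5929 = (21301 - 11*√114/38) + 5929 = 27230 - 11*√114/38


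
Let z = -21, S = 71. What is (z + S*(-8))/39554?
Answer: -589/39554 ≈ -0.014891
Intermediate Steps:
(z + S*(-8))/39554 = (-21 + 71*(-8))/39554 = (-21 - 568)*(1/39554) = -589*1/39554 = -589/39554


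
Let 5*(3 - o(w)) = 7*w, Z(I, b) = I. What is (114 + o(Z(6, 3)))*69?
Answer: 37467/5 ≈ 7493.4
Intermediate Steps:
o(w) = 3 - 7*w/5
(114 + o(Z(6, 3)))*69 = (114 + (3 - 7/5*6))*69 = (114 + (3 - 42/5))*69 = (114 - 27/5)*69 = (543/5)*69 = 37467/5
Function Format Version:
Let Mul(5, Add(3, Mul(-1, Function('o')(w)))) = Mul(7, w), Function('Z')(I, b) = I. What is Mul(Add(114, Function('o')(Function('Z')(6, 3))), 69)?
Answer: Rational(37467, 5) ≈ 7493.4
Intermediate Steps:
Function('o')(w) = Add(3, Mul(Rational(-7, 5), w)) (Function('o')(w) = Add(3, Mul(Rational(-1, 5), Mul(7, w))) = Add(3, Mul(Rational(-7, 5), w)))
Mul(Add(114, Function('o')(Function('Z')(6, 3))), 69) = Mul(Add(114, Add(3, Mul(Rational(-7, 5), 6))), 69) = Mul(Add(114, Add(3, Rational(-42, 5))), 69) = Mul(Add(114, Rational(-27, 5)), 69) = Mul(Rational(543, 5), 69) = Rational(37467, 5)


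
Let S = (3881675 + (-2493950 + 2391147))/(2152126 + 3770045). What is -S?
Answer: -1259624/1974057 ≈ -0.63809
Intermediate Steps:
S = 1259624/1974057 (S = (3881675 - 102803)/5922171 = 3778872*(1/5922171) = 1259624/1974057 ≈ 0.63809)
-S = -1*1259624/1974057 = -1259624/1974057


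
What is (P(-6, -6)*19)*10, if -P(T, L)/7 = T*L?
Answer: -47880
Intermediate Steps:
P(T, L) = -7*L*T (P(T, L) = -7*T*L = -7*L*T)
(P(-6, -6)*19)*10 = (-7*(-6)*(-6)*19)*10 = -252*19*10 = -4788*10 = -47880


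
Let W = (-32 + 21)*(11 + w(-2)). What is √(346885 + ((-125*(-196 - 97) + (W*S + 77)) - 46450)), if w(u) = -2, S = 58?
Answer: √331395 ≈ 575.67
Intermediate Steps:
W = -99 (W = (-32 + 21)*(11 - 2) = -11*9 = -99)
√(346885 + ((-125*(-196 - 97) + (W*S + 77)) - 46450)) = √(346885 + ((-125*(-196 - 97) + (-99*58 + 77)) - 46450)) = √(346885 + ((-125*(-293) + (-5742 + 77)) - 46450)) = √(346885 + ((36625 - 5665) - 46450)) = √(346885 + (30960 - 46450)) = √(346885 - 15490) = √331395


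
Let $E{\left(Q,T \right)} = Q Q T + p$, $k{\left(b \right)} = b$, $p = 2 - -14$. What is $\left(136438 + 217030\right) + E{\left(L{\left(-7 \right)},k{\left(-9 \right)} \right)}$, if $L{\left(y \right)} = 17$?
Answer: $350883$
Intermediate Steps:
$p = 16$ ($p = 2 + 14 = 16$)
$E{\left(Q,T \right)} = 16 + T Q^{2}$ ($E{\left(Q,T \right)} = Q Q T + 16 = Q^{2} T + 16 = T Q^{2} + 16 = 16 + T Q^{2}$)
$\left(136438 + 217030\right) + E{\left(L{\left(-7 \right)},k{\left(-9 \right)} \right)} = \left(136438 + 217030\right) + \left(16 - 9 \cdot 17^{2}\right) = 353468 + \left(16 - 2601\right) = 353468 - 2585 = 350883$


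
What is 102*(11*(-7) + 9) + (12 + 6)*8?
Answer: -6792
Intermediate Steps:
102*(11*(-7) + 9) + (12 + 6)*8 = 102*(-77 + 9) + 18*8 = 102*(-68) + 144 = -6936 + 144 = -6792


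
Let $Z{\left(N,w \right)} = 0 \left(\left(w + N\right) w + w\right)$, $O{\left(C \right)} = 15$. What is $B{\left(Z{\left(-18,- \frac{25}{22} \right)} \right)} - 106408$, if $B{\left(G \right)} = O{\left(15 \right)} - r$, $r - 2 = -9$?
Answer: $-106386$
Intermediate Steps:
$r = -7$ ($r = 2 - 9 = -7$)
$Z{\left(N,w \right)} = 0$ ($Z{\left(N,w \right)} = 0 \left(\left(N + w\right) w + w\right) = 0 \left(w \left(N + w\right) + w\right) = 0 \left(w + w \left(N + w\right)\right) = 0$)
$B{\left(G \right)} = 22$ ($B{\left(G \right)} = 15 - -7 = 15 + 7 = 22$)
$B{\left(Z{\left(-18,- \frac{25}{22} \right)} \right)} - 106408 = 22 - 106408 = -106386$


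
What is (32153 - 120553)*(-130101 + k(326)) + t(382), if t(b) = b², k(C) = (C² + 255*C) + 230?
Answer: -5262748076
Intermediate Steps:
k(C) = 230 + C² + 255*C
(32153 - 120553)*(-130101 + k(326)) + t(382) = (32153 - 120553)*(-130101 + (230 + 326² + 255*326)) + 382² = -88400*(-130101 + (230 + 106276 + 83130)) + 145924 = -88400*(-130101 + 189636) + 145924 = -88400*59535 + 145924 = -5262894000 + 145924 = -5262748076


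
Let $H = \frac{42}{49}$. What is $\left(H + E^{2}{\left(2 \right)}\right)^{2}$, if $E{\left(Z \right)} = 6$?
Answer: $\frac{66564}{49} \approx 1358.4$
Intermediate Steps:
$H = \frac{6}{7}$ ($H = 42 \cdot \frac{1}{49} = \frac{6}{7} \approx 0.85714$)
$\left(H + E^{2}{\left(2 \right)}\right)^{2} = \left(\frac{6}{7} + 6^{2}\right)^{2} = \left(\frac{6}{7} + 36\right)^{2} = \left(\frac{258}{7}\right)^{2} = \frac{66564}{49}$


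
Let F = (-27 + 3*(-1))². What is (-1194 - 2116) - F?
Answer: -4210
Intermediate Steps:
F = 900 (F = (-27 - 3)² = (-30)² = 900)
(-1194 - 2116) - F = (-1194 - 2116) - 1*900 = -3310 - 900 = -4210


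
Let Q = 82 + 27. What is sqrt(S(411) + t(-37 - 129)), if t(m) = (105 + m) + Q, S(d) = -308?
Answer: 2*I*sqrt(65) ≈ 16.125*I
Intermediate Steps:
Q = 109
t(m) = 214 + m (t(m) = (105 + m) + 109 = 214 + m)
sqrt(S(411) + t(-37 - 129)) = sqrt(-308 + (214 + (-37 - 129))) = sqrt(-308 + (214 - 166)) = sqrt(-308 + 48) = sqrt(-260) = 2*I*sqrt(65)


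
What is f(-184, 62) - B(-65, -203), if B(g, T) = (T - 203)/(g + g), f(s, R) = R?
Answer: 3827/65 ≈ 58.877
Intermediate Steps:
B(g, T) = (-203 + T)/(2*g) (B(g, T) = (-203 + T)/((2*g)) = (-203 + T)*(1/(2*g)) = (-203 + T)/(2*g))
f(-184, 62) - B(-65, -203) = 62 - (-203 - 203)/(2*(-65)) = 62 - (-1)*(-406)/(2*65) = 62 - 1*203/65 = 62 - 203/65 = 3827/65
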